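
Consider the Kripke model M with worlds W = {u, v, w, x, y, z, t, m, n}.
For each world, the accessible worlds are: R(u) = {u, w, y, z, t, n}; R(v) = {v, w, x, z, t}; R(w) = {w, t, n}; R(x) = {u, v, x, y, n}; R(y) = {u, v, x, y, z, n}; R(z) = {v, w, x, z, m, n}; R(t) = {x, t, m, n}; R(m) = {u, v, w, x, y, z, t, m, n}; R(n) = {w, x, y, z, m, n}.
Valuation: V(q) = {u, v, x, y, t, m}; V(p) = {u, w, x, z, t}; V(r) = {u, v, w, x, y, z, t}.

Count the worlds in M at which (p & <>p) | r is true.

Let φ = (p & <>p) | r. Evaluate φ at each world:
  u (successors {u, w, y, z, t, n}): φ is true.
  v (successors {v, w, x, z, t}): φ is true.
  w (successors {w, t, n}): φ is true.
  x (successors {u, v, x, y, n}): φ is true.
  y (successors {u, v, x, y, z, n}): φ is true.
  z (successors {v, w, x, z, m, n}): φ is true.
  t (successors {x, t, m, n}): φ is true.
  m (successors {u, v, w, x, y, z, t, m, n}): φ is false.
  n (successors {w, x, y, z, m, n}): φ is false.
For instance, at y:
  At y: p & <>p is false, r is true, so (p & <>p) | r is true.
    At y: p is false, <>p is true, so p & <>p is false.
      At y: <>p requires p at some successor in {u, v, x, y, z, n}.
        p holds at u, so <>p is true at y.
Satisfying worlds: {u, v, w, x, y, z, t}

7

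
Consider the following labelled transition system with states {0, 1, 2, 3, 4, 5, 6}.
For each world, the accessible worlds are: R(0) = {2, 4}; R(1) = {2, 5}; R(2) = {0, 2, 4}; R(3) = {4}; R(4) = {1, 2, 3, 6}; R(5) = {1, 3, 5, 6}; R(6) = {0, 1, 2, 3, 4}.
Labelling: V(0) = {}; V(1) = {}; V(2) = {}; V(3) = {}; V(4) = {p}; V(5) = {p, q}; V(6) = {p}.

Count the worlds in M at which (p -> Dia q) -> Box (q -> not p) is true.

5

Recall that Box ψ holds at a world iff ψ holds at every accessible world, and Dia ψ holds iff ψ holds at some accessible world.
Let φ = (p -> Dia q) -> Box (q -> not p). Evaluate φ at each world:
  0 (successors {2, 4}): φ is true.
  1 (successors {2, 5}): φ is false.
  2 (successors {0, 2, 4}): φ is true.
  3 (successors {4}): φ is true.
  4 (successors {1, 2, 3, 6}): φ is true.
  5 (successors {1, 3, 5, 6}): φ is false.
  6 (successors {0, 1, 2, 3, 4}): φ is true.
For instance, at 6:
  At 6: p -> Dia q is false, Box (q -> not p) is true, so (p -> Dia q) -> Box (q -> not p) is true.
    At 6: p is true, Dia q is false, so p -> Dia q is false.
      At 6: Dia q requires q at some successor in {0, 1, 2, 3, 4}.
        At 0: q is false.
        At 1: q is false.
        At 2: q is false.
        At 3: q is false.
        At 4: q is false.
      So Dia q is false at 6.
    At 6: Box (q -> not p) requires q -> not p at every successor {0, 1, 2, 3, 4}.
      At 0: q -> not p is true.
      At 1: q -> not p is true.
      At 2: q -> not p is true.
      At 3: q -> not p is true.
      At 4: q -> not p is true.
    So Box (q -> not p) is true at 6.
Satisfying worlds: {0, 2, 3, 4, 6}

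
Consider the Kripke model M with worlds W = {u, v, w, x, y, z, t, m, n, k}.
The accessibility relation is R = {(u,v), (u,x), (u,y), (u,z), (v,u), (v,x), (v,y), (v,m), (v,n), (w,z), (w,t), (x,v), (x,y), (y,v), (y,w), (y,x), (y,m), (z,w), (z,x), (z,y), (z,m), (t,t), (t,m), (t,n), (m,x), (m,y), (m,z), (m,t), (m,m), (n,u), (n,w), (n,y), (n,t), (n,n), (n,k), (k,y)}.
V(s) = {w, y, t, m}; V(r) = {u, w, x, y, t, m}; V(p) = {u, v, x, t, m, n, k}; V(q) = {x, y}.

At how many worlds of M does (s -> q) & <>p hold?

Let φ = (s -> q) & <>p. Evaluate φ at each world:
  u (successors {v, x, y, z}): φ is true.
  v (successors {u, x, y, m, n}): φ is true.
  w (successors {z, t}): φ is false.
  x (successors {v, y}): φ is true.
  y (successors {v, w, x, m}): φ is true.
  z (successors {w, x, y, m}): φ is true.
  t (successors {t, m, n}): φ is false.
  m (successors {x, y, z, t, m}): φ is false.
  n (successors {u, w, y, t, n, k}): φ is true.
  k (successors {y}): φ is false.
For instance, at u:
  At u: s -> q is true, <>p is true, so (s -> q) & <>p is true.
    At u: <>p requires p at some successor in {v, x, y, z}.
      p holds at v, so <>p is true at u.
Satisfying worlds: {u, v, x, y, z, n}

6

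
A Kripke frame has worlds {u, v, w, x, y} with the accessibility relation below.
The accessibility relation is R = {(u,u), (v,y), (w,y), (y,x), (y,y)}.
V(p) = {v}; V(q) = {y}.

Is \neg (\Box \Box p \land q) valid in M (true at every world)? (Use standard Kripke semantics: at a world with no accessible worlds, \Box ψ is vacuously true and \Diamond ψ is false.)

Let φ = \neg (\Box \Box p \land q). Evaluate φ at each world:
  u (successors {u}): φ is true.
  v (successors {y}): φ is true.
  w (successors {y}): φ is true.
  x (successors ∅): φ is true.
  y (successors {x, y}): φ is true.
For instance, at v:
  At v: \Box \Box p \land q is false, so \neg (\Box \Box p \land q) is true.
    At v: \Box \Box p is false, q is false, so \Box \Box p \land q is false.
      At v: \Box \Box p requires \Box p at every successor {y}.
        \Box p fails at y, so \Box \Box p is false at v.

Yes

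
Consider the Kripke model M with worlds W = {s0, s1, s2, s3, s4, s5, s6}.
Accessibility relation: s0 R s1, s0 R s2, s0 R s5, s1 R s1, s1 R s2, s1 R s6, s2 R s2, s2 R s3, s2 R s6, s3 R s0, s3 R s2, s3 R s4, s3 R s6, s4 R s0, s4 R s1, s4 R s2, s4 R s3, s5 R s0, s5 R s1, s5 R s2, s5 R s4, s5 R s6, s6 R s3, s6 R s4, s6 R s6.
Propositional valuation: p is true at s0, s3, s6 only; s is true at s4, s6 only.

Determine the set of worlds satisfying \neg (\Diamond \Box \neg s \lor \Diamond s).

Let φ = \neg (\Diamond \Box \neg s \lor \Diamond s). Evaluate φ at each world:
  s0 (successors {s1, s2, s5}): φ is true.
  s1 (successors {s1, s2, s6}): φ is false.
  s2 (successors {s2, s3, s6}): φ is false.
  s3 (successors {s0, s2, s4, s6}): φ is false.
  s4 (successors {s0, s1, s2, s3}): φ is false.
  s5 (successors {s0, s1, s2, s4, s6}): φ is false.
  s6 (successors {s3, s4, s6}): φ is false.
For instance, at s4:
  At s4: \Diamond \Box \neg s \lor \Diamond s is true, so \neg (\Diamond \Box \neg s \lor \Diamond s) is false.
    At s4: \Diamond \Box \neg s is true, \Diamond s is false, so \Diamond \Box \neg s \lor \Diamond s is true.
      At s4: \Diamond \Box \neg s requires \Box \neg s at some successor in {s0, s1, s2, s3}.
        \Box \neg s holds at s0, so \Diamond \Box \neg s is true at s4.
      At s4: \Diamond s requires s at some successor in {s0, s1, s2, s3}.
        At s0: s is false.
        At s1: s is false.
        At s2: s is false.
        At s3: s is false.
      So \Diamond s is false at s4.
Satisfying worlds: {s0}

s0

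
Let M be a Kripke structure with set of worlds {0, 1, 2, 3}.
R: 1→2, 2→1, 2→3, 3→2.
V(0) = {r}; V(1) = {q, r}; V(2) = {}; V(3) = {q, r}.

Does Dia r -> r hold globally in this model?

Let φ = Dia r -> r. Evaluate φ at each world:
  0 (successors ∅): φ is true.
  1 (successors {2}): φ is true.
  2 (successors {1, 3}): φ is false.
  3 (successors {2}): φ is true.
Detail at 2 (counterexample):
  At 2: Dia r is true, r is false, so Dia r -> r is false.
    At 2: Dia r requires r at some successor in {1, 3}.
      r holds at 1, so Dia r is true at 2.

No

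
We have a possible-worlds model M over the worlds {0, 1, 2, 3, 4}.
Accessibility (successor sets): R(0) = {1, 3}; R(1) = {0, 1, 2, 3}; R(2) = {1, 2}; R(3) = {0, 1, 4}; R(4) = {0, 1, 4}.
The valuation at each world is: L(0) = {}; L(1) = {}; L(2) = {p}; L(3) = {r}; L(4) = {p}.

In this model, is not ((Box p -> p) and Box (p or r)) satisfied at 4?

Yes

At 4: (Box p -> p) and Box (p or r) is false, so not ((Box p -> p) and Box (p or r)) is true.
  At 4: Box p -> p is true, Box (p or r) is false, so (Box p -> p) and Box (p or r) is false.
    At 4: Box p is false, p is true, so Box p -> p is true.
      At 4: Box p requires p at every successor {0, 1, 4}.
        p fails at 0, so Box p is false at 4.
    At 4: Box (p or r) requires p or r at every successor {0, 1, 4}.
      p or r fails at 0, so Box (p or r) is false at 4.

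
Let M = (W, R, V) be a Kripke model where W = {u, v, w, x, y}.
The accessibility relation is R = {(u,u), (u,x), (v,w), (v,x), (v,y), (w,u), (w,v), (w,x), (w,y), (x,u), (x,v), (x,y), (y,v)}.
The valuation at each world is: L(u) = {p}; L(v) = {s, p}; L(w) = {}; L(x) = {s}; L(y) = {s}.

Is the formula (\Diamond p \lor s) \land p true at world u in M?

At u: \Diamond p \lor s is true, p is true, so (\Diamond p \lor s) \land p is true.
  At u: \Diamond p is true, s is false, so \Diamond p \lor s is true.
    At u: \Diamond p requires p at some successor in {u, x}.
      p holds at u, so \Diamond p is true at u.

Yes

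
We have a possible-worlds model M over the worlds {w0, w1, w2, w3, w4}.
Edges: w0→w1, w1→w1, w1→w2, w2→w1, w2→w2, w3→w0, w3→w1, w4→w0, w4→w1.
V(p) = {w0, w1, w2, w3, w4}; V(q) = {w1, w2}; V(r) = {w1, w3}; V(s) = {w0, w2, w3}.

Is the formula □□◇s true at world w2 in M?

Recall that □ψ holds at a world iff ψ holds at every accessible world, and ◇ψ holds iff ψ holds at some accessible world.
At w2: □□◇s requires □◇s at every successor {w1, w2}.
    At w1: □◇s requires ◇s at every successor {w1, w2}.
      At w1: ◇s is true.
      At w2: ◇s is true.
    So □◇s is true at w1.
    At w2: □◇s requires ◇s at every successor {w1, w2}.
      At w1: ◇s is true.
      At w2: ◇s is true.
    So □◇s is true at w2.
So □□◇s is true at w2.

Yes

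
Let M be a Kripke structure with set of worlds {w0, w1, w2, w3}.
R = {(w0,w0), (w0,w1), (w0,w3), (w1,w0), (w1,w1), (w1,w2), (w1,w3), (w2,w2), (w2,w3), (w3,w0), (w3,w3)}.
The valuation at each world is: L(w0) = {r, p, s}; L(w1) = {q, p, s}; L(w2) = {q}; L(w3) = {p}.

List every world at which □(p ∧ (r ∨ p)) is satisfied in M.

Recall that □ψ holds at a world iff ψ holds at every accessible world, and ◇ψ holds iff ψ holds at some accessible world.
Let φ = □(p ∧ (r ∨ p)). Evaluate φ at each world:
  w0 (successors {w0, w1, w3}): φ is true.
  w1 (successors {w0, w1, w2, w3}): φ is false.
  w2 (successors {w2, w3}): φ is false.
  w3 (successors {w0, w3}): φ is true.
For instance, at w3:
  At w3: □(p ∧ (r ∨ p)) requires p ∧ (r ∨ p) at every successor {w0, w3}.
    At w0: p ∧ (r ∨ p) is true.
    At w3: p ∧ (r ∨ p) is true.
  So □(p ∧ (r ∨ p)) is true at w3.
Satisfying worlds: {w0, w3}

w0, w3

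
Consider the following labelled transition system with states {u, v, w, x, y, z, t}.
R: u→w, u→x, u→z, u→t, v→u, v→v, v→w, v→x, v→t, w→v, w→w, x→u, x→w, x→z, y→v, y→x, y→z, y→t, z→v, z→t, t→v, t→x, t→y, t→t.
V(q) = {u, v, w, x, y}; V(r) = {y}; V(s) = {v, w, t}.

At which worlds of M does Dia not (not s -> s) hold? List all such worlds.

u, v, x, y, t

Recall that Dia ψ holds at a world iff ψ holds at some accessible world.
Let φ = Dia not (not s -> s). Evaluate φ at each world:
  u (successors {w, x, z, t}): φ is true.
  v (successors {u, v, w, x, t}): φ is true.
  w (successors {v, w}): φ is false.
  x (successors {u, w, z}): φ is true.
  y (successors {v, x, z, t}): φ is true.
  z (successors {v, t}): φ is false.
  t (successors {v, x, y, t}): φ is true.
For instance, at v:
  At v: Dia not (not s -> s) requires not (not s -> s) at some successor in {u, v, w, x, t}.
    not (not s -> s) holds at u, so Dia not (not s -> s) is true at v.
Satisfying worlds: {u, v, x, y, t}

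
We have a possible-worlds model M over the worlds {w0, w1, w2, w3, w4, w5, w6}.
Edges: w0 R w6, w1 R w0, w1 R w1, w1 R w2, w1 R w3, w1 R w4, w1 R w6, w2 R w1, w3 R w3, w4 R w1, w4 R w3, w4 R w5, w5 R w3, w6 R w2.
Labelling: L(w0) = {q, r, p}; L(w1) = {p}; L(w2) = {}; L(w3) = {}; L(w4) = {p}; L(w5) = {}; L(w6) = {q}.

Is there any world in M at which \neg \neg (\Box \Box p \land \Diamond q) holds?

Recall that \Box ψ holds at a world iff ψ holds at every accessible world, and \Diamond ψ holds iff ψ holds at some accessible world.
Let φ = \neg \neg (\Box \Box p \land \Diamond q). Evaluate φ at each world:
  w0 (successors {w6}): φ is false.
  w1 (successors {w0, w1, w2, w3, w4, w6}): φ is false.
  w2 (successors {w1}): φ is false.
  w3 (successors {w3}): φ is false.
  w4 (successors {w1, w3, w5}): φ is false.
  w5 (successors {w3}): φ is false.
  w6 (successors {w2}): φ is false.
For instance, at w5:
  At w5: \neg (\Box \Box p \land \Diamond q) is true, so \neg \neg (\Box \Box p \land \Diamond q) is false.
    At w5: \Box \Box p \land \Diamond q is false, so \neg (\Box \Box p \land \Diamond q) is true.
      At w5: \Box \Box p is false, \Diamond q is false, so \Box \Box p \land \Diamond q is false.

No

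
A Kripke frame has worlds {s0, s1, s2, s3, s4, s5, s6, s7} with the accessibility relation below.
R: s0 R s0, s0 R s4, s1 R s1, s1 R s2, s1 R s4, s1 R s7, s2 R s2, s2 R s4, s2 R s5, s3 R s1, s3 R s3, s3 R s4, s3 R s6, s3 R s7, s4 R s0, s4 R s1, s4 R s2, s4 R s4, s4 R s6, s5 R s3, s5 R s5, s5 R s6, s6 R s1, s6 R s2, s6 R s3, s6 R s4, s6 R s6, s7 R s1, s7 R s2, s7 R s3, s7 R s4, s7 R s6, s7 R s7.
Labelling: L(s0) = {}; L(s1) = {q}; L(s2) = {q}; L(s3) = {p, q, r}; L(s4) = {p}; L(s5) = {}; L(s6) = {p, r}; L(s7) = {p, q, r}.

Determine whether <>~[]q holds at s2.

Yes

Recall that []ψ holds at a world iff ψ holds at every accessible world, and <>ψ holds iff ψ holds at some accessible world.
At s2: <>~[]q requires ~[]q at some successor in {s2, s4, s5}.
  ~[]q holds at s2, so <>~[]q is true at s2.
    At s2: []q is false, so ~[]q is true.
      At s2: []q requires q at every successor {s2, s4, s5}.
        q fails at s4, so []q is false at s2.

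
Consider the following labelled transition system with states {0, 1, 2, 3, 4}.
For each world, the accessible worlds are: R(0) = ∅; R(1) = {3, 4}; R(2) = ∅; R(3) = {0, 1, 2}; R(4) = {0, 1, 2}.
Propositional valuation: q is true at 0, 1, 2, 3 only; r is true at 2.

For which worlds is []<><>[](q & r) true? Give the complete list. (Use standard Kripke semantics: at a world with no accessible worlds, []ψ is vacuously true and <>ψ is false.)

0, 2

Let φ = []<><>[](q & r). Evaluate φ at each world:
  0 (successors ∅): φ is true.
  1 (successors {3, 4}): φ is false.
  2 (successors ∅): φ is true.
  3 (successors {0, 1, 2}): φ is false.
  4 (successors {0, 1, 2}): φ is false.
For instance, at 3:
  At 3: []<><>[](q & r) requires <><>[](q & r) at every successor {0, 1, 2}.
    <><>[](q & r) fails at 0, so []<><>[](q & r) is false at 3.
      At 0: no accessible worlds, so <><>[](q & r) is false.
Satisfying worlds: {0, 2}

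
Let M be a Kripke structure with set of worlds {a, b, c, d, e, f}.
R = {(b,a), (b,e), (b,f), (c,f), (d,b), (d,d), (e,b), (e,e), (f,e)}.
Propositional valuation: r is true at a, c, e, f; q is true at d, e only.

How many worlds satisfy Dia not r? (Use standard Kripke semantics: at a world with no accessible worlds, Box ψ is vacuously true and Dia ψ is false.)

Recall that Dia ψ holds at a world iff ψ holds at some accessible world.
Let φ = Dia not r. Evaluate φ at each world:
  a (successors ∅): φ is false.
  b (successors {a, e, f}): φ is false.
  c (successors {f}): φ is false.
  d (successors {b, d}): φ is true.
  e (successors {b, e}): φ is true.
  f (successors {e}): φ is false.
For instance, at d:
  At d: Dia not r requires not r at some successor in {b, d}.
    not r holds at b, so Dia not r is true at d.
Satisfying worlds: {d, e}

2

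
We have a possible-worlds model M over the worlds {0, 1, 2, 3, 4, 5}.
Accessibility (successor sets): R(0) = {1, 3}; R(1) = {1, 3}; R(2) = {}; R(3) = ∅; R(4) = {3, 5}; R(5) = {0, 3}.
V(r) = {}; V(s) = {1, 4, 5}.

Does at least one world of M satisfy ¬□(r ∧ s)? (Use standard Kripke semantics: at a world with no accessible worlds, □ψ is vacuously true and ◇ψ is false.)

Yes

Let φ = ¬□(r ∧ s). Evaluate φ at each world:
  0 (successors {1, 3}): φ is true.
  1 (successors {1, 3}): φ is true.
  2 (successors ∅): φ is false.
  3 (successors ∅): φ is false.
  4 (successors {3, 5}): φ is true.
  5 (successors {0, 3}): φ is true.
Detail at 0 (witness):
  At 0: □(r ∧ s) is false, so ¬□(r ∧ s) is true.
    At 0: □(r ∧ s) requires r ∧ s at every successor {1, 3}.
      r ∧ s fails at 1, so □(r ∧ s) is false at 0.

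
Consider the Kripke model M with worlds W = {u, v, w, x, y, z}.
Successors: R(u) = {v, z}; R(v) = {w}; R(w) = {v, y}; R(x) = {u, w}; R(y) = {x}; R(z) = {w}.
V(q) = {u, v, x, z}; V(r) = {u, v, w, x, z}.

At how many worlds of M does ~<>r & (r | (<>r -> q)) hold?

0

Let φ = ~<>r & (r | (<>r -> q)). Evaluate φ at each world:
  u (successors {v, z}): φ is false.
  v (successors {w}): φ is false.
  w (successors {v, y}): φ is false.
  x (successors {u, w}): φ is false.
  y (successors {x}): φ is false.
  z (successors {w}): φ is false.
For instance, at w:
  At w: ~<>r is false, r | (<>r -> q) is true, so ~<>r & (r | (<>r -> q)) is false.
    At w: <>r is true, so ~<>r is false.
      At w: <>r requires r at some successor in {v, y}.
        r holds at v, so <>r is true at w.
    At w: r is true, <>r -> q is false, so r | (<>r -> q) is true.
      At w: <>r is true, q is false, so <>r -> q is false.
Satisfying worlds: none.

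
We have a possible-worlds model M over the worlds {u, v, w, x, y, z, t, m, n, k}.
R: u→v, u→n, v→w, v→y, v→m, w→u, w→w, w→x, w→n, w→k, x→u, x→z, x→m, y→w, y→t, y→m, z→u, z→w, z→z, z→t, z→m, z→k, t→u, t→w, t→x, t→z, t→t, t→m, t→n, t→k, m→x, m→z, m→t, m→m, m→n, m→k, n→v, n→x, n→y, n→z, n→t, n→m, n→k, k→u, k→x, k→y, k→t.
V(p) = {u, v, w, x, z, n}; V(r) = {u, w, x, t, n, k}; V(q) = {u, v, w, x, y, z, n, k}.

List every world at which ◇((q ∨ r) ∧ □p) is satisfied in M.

Let φ = ◇((q ∨ r) ∧ □p). Evaluate φ at each world:
  u (successors {v, n}): φ is false.
  v (successors {w, y, m}): φ is false.
  w (successors {u, w, x, n, k}): φ is true.
  x (successors {u, z, m}): φ is true.
  y (successors {w, t, m}): φ is false.
  z (successors {u, w, z, t, m, k}): φ is true.
  t (successors {u, w, x, z, t, m, n, k}): φ is true.
  m (successors {x, z, t, m, n, k}): φ is false.
  n (successors {v, x, y, z, t, m, k}): φ is false.
  k (successors {u, x, y, t}): φ is true.
For instance, at t:
  At t: ◇((q ∨ r) ∧ □p) requires (q ∨ r) ∧ □p at some successor in {u, w, x, z, t, m, n, k}.
    (q ∨ r) ∧ □p holds at u, so ◇((q ∨ r) ∧ □p) is true at t.
      At u: q ∨ r is true, □p is true, so (q ∨ r) ∧ □p is true.
Satisfying worlds: {w, x, z, t, k}

w, x, z, t, k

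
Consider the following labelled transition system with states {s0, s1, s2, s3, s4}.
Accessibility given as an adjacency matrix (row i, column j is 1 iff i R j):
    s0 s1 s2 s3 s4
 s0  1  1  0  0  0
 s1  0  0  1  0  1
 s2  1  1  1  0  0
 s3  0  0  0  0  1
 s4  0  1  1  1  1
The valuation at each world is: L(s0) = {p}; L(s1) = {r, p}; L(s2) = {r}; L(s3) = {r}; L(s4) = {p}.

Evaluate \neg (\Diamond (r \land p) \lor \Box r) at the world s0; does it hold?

Recall that \Box ψ holds at a world iff ψ holds at every accessible world, and \Diamond ψ holds iff ψ holds at some accessible world.
At s0: \Diamond (r \land p) \lor \Box r is true, so \neg (\Diamond (r \land p) \lor \Box r) is false.
  At s0: \Diamond (r \land p) is true, \Box r is false, so \Diamond (r \land p) \lor \Box r is true.
    At s0: \Diamond (r \land p) requires r \land p at some successor in {s0, s1}.
      r \land p holds at s1, so \Diamond (r \land p) is true at s0.
    At s0: \Box r requires r at every successor {s0, s1}.
      r fails at s0, so \Box r is false at s0.

No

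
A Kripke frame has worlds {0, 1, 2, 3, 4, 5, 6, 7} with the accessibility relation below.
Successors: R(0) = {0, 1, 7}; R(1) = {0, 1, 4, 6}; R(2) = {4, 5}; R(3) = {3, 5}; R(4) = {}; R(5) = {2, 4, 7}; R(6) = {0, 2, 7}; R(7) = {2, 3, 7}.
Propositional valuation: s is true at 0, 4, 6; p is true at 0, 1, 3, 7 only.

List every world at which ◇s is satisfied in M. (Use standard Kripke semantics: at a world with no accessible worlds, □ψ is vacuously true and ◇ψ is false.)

Let φ = ◇s. Evaluate φ at each world:
  0 (successors {0, 1, 7}): φ is true.
  1 (successors {0, 1, 4, 6}): φ is true.
  2 (successors {4, 5}): φ is true.
  3 (successors {3, 5}): φ is false.
  4 (successors ∅): φ is false.
  5 (successors {2, 4, 7}): φ is true.
  6 (successors {0, 2, 7}): φ is true.
  7 (successors {2, 3, 7}): φ is false.
For instance, at 6:
  At 6: ◇s requires s at some successor in {0, 2, 7}.
    s holds at 0, so ◇s is true at 6.
Satisfying worlds: {0, 1, 2, 5, 6}

0, 1, 2, 5, 6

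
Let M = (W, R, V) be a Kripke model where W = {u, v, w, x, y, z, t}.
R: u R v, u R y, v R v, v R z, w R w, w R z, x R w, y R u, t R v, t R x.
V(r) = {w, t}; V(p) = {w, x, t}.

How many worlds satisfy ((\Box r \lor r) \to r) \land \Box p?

Let φ = ((\Box r \lor r) \to r) \land \Box p. Evaluate φ at each world:
  u (successors {v, y}): φ is false.
  v (successors {v, z}): φ is false.
  w (successors {w, z}): φ is false.
  x (successors {w}): φ is false.
  y (successors {u}): φ is false.
  z (successors ∅): φ is false.
  t (successors {v, x}): φ is false.
For instance, at y:
  At y: (\Box r \lor r) \to r is true, \Box p is false, so ((\Box r \lor r) \to r) \land \Box p is false.
    At y: \Box r \lor r is false, r is false, so (\Box r \lor r) \to r is true.
      At y: \Box r is false, r is false, so \Box r \lor r is false.
    At y: \Box p requires p at every successor {u}.
      p fails at u, so \Box p is false at y.
Satisfying worlds: none.

0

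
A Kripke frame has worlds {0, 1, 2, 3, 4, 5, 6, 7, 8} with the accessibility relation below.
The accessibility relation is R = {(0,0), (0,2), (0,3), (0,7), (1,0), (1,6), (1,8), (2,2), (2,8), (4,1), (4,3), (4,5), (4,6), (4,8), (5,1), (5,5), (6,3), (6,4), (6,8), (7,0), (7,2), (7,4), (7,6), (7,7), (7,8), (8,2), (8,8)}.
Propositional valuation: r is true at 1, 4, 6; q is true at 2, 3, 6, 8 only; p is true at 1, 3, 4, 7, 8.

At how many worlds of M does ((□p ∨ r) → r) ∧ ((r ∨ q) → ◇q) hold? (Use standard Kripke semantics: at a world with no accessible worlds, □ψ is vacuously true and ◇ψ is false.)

8

Let φ = ((□p ∨ r) → r) ∧ ((r ∨ q) → ◇q). Evaluate φ at each world:
  0 (successors {0, 2, 3, 7}): φ is true.
  1 (successors {0, 6, 8}): φ is true.
  2 (successors {2, 8}): φ is true.
  3 (successors ∅): φ is false.
  4 (successors {1, 3, 5, 6, 8}): φ is true.
  5 (successors {1, 5}): φ is true.
  6 (successors {3, 4, 8}): φ is true.
  7 (successors {0, 2, 4, 6, 7, 8}): φ is true.
  8 (successors {2, 8}): φ is true.
For instance, at 0:
  At 0: (□p ∨ r) → r is true, (r ∨ q) → ◇q is true, so ((□p ∨ r) → r) ∧ ((r ∨ q) → ◇q) is true.
    At 0: □p ∨ r is false, r is false, so (□p ∨ r) → r is true.
      At 0: □p is false, r is false, so □p ∨ r is false.
    At 0: r ∨ q is false, ◇q is true, so (r ∨ q) → ◇q is true.
      At 0: ◇q requires q at some successor in {0, 2, 3, 7}.
        q holds at 2, so ◇q is true at 0.
Satisfying worlds: {0, 1, 2, 4, 5, 6, 7, 8}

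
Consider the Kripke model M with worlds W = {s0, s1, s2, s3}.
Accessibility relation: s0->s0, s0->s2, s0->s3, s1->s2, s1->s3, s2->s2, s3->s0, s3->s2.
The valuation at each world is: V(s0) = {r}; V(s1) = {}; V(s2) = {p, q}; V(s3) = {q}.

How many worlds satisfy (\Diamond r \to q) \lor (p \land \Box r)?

3

Recall that \Box ψ holds at a world iff ψ holds at every accessible world, and \Diamond ψ holds iff ψ holds at some accessible world.
Let φ = (\Diamond r \to q) \lor (p \land \Box r). Evaluate φ at each world:
  s0 (successors {s0, s2, s3}): φ is false.
  s1 (successors {s2, s3}): φ is true.
  s2 (successors {s2}): φ is true.
  s3 (successors {s0, s2}): φ is true.
For instance, at s1:
  At s1: \Diamond r \to q is true, p \land \Box r is false, so (\Diamond r \to q) \lor (p \land \Box r) is true.
    At s1: \Diamond r is false, q is false, so \Diamond r \to q is true.
      At s1: \Diamond r requires r at some successor in {s2, s3}.
        At s2: r is false.
        At s3: r is false.
      So \Diamond r is false at s1.
    At s1: p is false, \Box r is false, so p \land \Box r is false.
      At s1: \Box r requires r at every successor {s2, s3}.
        r fails at s2, so \Box r is false at s1.
Satisfying worlds: {s1, s2, s3}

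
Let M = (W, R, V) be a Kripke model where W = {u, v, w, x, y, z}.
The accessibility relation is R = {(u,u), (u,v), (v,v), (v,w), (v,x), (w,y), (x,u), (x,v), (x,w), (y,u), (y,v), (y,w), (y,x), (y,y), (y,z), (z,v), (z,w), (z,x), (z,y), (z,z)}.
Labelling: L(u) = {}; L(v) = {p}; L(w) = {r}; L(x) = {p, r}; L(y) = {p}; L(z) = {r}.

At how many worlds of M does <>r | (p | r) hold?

Recall that <>ψ holds at a world iff ψ holds at some accessible world.
Let φ = <>r | (p | r). Evaluate φ at each world:
  u (successors {u, v}): φ is false.
  v (successors {v, w, x}): φ is true.
  w (successors {y}): φ is true.
  x (successors {u, v, w}): φ is true.
  y (successors {u, v, w, x, y, z}): φ is true.
  z (successors {v, w, x, y, z}): φ is true.
For instance, at v:
  At v: <>r is true, p | r is true, so <>r | (p | r) is true.
    At v: <>r requires r at some successor in {v, w, x}.
      r holds at w, so <>r is true at v.
Satisfying worlds: {v, w, x, y, z}

5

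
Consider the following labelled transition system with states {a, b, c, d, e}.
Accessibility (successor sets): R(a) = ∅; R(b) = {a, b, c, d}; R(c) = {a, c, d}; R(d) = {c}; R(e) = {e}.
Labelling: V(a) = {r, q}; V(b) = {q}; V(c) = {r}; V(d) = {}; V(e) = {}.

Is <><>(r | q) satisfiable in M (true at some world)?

Let φ = <><>(r | q). Evaluate φ at each world:
  a (successors ∅): φ is false.
  b (successors {a, b, c, d}): φ is true.
  c (successors {a, c, d}): φ is true.
  d (successors {c}): φ is true.
  e (successors {e}): φ is false.
Detail at b (witness):
  At b: <><>(r | q) requires <>(r | q) at some successor in {a, b, c, d}.
    <>(r | q) holds at b, so <><>(r | q) is true at b.
      At b: <>(r | q) requires r | q at some successor in {a, b, c, d}.
        r | q holds at a, so <>(r | q) is true at b.

Yes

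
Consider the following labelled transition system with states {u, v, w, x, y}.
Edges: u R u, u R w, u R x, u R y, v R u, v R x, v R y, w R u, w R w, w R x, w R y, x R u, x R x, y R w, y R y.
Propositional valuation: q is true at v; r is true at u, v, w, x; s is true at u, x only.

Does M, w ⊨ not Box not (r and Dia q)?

No

At w: Box not (r and Dia q) is true, so not Box not (r and Dia q) is false.
  At w: Box not (r and Dia q) requires not (r and Dia q) at every successor {u, w, x, y}.
    At u: not (r and Dia q) is true.
    At w: not (r and Dia q) is true.
    At x: not (r and Dia q) is true.
    At y: not (r and Dia q) is true.
  So Box not (r and Dia q) is true at w.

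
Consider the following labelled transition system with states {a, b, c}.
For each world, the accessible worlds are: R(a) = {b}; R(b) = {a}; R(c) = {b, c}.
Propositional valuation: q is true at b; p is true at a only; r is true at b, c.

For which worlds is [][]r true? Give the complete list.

Let φ = [][]r. Evaluate φ at each world:
  a (successors {b}): φ is false.
  b (successors {a}): φ is true.
  c (successors {b, c}): φ is false.
For instance, at a:
  At a: [][]r requires []r at every successor {b}.
    []r fails at b, so [][]r is false at a.
      At b: []r requires r at every successor {a}.
        r fails at a, so []r is false at b.
Satisfying worlds: {b}

b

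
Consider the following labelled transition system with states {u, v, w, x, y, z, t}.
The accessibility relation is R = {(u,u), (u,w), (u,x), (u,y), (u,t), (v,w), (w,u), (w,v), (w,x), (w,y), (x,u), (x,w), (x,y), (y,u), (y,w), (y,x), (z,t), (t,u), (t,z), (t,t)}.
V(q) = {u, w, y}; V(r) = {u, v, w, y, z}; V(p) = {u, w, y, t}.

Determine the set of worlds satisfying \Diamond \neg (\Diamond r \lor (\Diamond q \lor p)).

t

Let φ = \Diamond \neg (\Diamond r \lor (\Diamond q \lor p)). Evaluate φ at each world:
  u (successors {u, w, x, y, t}): φ is false.
  v (successors {w}): φ is false.
  w (successors {u, v, x, y}): φ is false.
  x (successors {u, w, y}): φ is false.
  y (successors {u, w, x}): φ is false.
  z (successors {t}): φ is false.
  t (successors {u, z, t}): φ is true.
For instance, at w:
  At w: \Diamond \neg (\Diamond r \lor (\Diamond q \lor p)) requires \neg (\Diamond r \lor (\Diamond q \lor p)) at some successor in {u, v, x, y}.
    At u: \neg (\Diamond r \lor (\Diamond q \lor p)) is false.
    At v: \neg (\Diamond r \lor (\Diamond q \lor p)) is false.
    At x: \neg (\Diamond r \lor (\Diamond q \lor p)) is false.
    At y: \neg (\Diamond r \lor (\Diamond q \lor p)) is false.
  So \Diamond \neg (\Diamond r \lor (\Diamond q \lor p)) is false at w.
Satisfying worlds: {t}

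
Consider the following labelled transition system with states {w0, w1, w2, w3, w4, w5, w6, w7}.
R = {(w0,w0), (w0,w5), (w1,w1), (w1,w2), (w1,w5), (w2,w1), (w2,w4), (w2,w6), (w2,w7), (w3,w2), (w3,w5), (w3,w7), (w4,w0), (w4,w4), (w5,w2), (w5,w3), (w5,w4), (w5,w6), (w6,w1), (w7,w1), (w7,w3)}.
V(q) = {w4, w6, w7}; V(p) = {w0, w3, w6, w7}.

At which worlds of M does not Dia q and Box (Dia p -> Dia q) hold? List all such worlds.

Recall that Box ψ holds at a world iff ψ holds at every accessible world, and Dia ψ holds iff ψ holds at some accessible world.
Let φ = not Dia q and Box (Dia p -> Dia q). Evaluate φ at each world:
  w0 (successors {w0, w5}): φ is false.
  w1 (successors {w1, w2, w5}): φ is true.
  w2 (successors {w1, w4, w6, w7}): φ is false.
  w3 (successors {w2, w5, w7}): φ is false.
  w4 (successors {w0, w4}): φ is false.
  w5 (successors {w2, w3, w4, w6}): φ is false.
  w6 (successors {w1}): φ is true.
  w7 (successors {w1, w3}): φ is true.
For instance, at w6:
  At w6: not Dia q is true, Box (Dia p -> Dia q) is true, so not Dia q and Box (Dia p -> Dia q) is true.
    At w6: Dia q is false, so not Dia q is true.
      At w6: Dia q requires q at some successor in {w1}.
        At w1: q is false.
      So Dia q is false at w6.
    At w6: Box (Dia p -> Dia q) requires Dia p -> Dia q at every successor {w1}.
      At w1: Dia p -> Dia q is true.
    So Box (Dia p -> Dia q) is true at w6.
Satisfying worlds: {w1, w6, w7}

w1, w6, w7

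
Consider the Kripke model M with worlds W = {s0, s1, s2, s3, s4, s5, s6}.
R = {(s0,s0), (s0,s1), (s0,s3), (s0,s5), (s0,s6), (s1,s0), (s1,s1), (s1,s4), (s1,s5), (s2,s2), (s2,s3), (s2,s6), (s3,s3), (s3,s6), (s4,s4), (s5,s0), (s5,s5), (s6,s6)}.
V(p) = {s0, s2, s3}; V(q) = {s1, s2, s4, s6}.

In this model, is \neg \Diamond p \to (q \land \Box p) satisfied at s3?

At s3: \neg \Diamond p is false, q \land \Box p is false, so \neg \Diamond p \to (q \land \Box p) is true.
  At s3: \Diamond p is true, so \neg \Diamond p is false.
    At s3: \Diamond p requires p at some successor in {s3, s6}.
      p holds at s3, so \Diamond p is true at s3.
  At s3: q is false, \Box p is false, so q \land \Box p is false.
    At s3: \Box p requires p at every successor {s3, s6}.
      p fails at s6, so \Box p is false at s3.

Yes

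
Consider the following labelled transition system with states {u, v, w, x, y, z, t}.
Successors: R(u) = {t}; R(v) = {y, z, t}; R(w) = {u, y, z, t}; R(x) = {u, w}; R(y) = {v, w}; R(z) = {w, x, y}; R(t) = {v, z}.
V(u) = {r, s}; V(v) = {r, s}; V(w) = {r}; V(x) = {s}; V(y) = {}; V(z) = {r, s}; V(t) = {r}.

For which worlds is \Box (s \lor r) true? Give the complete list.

Let φ = \Box (s \lor r). Evaluate φ at each world:
  u (successors {t}): φ is true.
  v (successors {y, z, t}): φ is false.
  w (successors {u, y, z, t}): φ is false.
  x (successors {u, w}): φ is true.
  y (successors {v, w}): φ is true.
  z (successors {w, x, y}): φ is false.
  t (successors {v, z}): φ is true.
For instance, at z:
  At z: \Box (s \lor r) requires s \lor r at every successor {w, x, y}.
    s \lor r fails at y, so \Box (s \lor r) is false at z.
Satisfying worlds: {u, x, y, t}

u, x, y, t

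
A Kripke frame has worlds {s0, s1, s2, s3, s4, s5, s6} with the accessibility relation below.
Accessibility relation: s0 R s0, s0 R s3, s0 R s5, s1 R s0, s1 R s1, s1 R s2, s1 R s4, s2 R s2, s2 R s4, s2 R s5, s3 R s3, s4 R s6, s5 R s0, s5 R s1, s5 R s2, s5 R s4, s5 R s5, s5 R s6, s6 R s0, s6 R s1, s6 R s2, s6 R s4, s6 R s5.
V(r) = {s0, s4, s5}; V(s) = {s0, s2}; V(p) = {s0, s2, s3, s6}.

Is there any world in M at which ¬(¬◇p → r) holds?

No

Let φ = ¬(¬◇p → r). Evaluate φ at each world:
  s0 (successors {s0, s3, s5}): φ is false.
  s1 (successors {s0, s1, s2, s4}): φ is false.
  s2 (successors {s2, s4, s5}): φ is false.
  s3 (successors {s3}): φ is false.
  s4 (successors {s6}): φ is false.
  s5 (successors {s0, s1, s2, s4, s5, s6}): φ is false.
  s6 (successors {s0, s1, s2, s4, s5}): φ is false.
For instance, at s3:
  At s3: ¬◇p → r is true, so ¬(¬◇p → r) is false.
    At s3: ¬◇p is false, r is false, so ¬◇p → r is true.
      At s3: ◇p is true, so ¬◇p is false.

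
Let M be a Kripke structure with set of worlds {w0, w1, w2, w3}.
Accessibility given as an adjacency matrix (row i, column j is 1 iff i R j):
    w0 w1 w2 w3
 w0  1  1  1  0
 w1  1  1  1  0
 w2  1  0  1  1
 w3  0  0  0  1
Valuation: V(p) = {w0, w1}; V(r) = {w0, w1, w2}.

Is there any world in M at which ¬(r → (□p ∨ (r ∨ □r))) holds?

Let φ = ¬(r → (□p ∨ (r ∨ □r))). Evaluate φ at each world:
  w0 (successors {w0, w1, w2}): φ is false.
  w1 (successors {w0, w1, w2}): φ is false.
  w2 (successors {w0, w2, w3}): φ is false.
  w3 (successors {w3}): φ is false.
For instance, at w3:
  At w3: r → (□p ∨ (r ∨ □r)) is true, so ¬(r → (□p ∨ (r ∨ □r))) is false.
    At w3: r is false, □p ∨ (r ∨ □r) is false, so r → (□p ∨ (r ∨ □r)) is true.
      At w3: □p is false, r ∨ □r is false, so □p ∨ (r ∨ □r) is false.

No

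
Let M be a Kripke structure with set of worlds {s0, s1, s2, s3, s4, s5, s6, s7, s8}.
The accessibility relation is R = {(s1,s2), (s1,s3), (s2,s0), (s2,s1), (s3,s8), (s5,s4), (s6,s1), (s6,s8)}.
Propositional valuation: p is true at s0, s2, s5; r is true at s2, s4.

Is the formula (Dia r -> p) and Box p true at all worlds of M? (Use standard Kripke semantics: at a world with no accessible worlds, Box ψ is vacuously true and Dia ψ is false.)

Recall that Box ψ holds at a world iff ψ holds at every accessible world, and Dia ψ holds iff ψ holds at some accessible world.
Let φ = (Dia r -> p) and Box p. Evaluate φ at each world:
  s0 (successors ∅): φ is true.
  s1 (successors {s2, s3}): φ is false.
  s2 (successors {s0, s1}): φ is false.
  s3 (successors {s8}): φ is false.
  s4 (successors ∅): φ is true.
  s5 (successors {s4}): φ is false.
  s6 (successors {s1, s8}): φ is false.
  s7 (successors ∅): φ is true.
  s8 (successors ∅): φ is true.
Detail at s1 (counterexample):
  At s1: Dia r -> p is false, Box p is false, so (Dia r -> p) and Box p is false.
    At s1: Dia r is true, p is false, so Dia r -> p is false.
      At s1: Dia r requires r at some successor in {s2, s3}.
        r holds at s2, so Dia r is true at s1.
    At s1: Box p requires p at every successor {s2, s3}.
      p fails at s3, so Box p is false at s1.

No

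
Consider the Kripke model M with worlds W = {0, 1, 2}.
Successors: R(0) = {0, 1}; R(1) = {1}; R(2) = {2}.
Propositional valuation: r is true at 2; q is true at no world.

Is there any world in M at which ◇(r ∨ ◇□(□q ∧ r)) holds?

Yes

Let φ = ◇(r ∨ ◇□(□q ∧ r)). Evaluate φ at each world:
  0 (successors {0, 1}): φ is false.
  1 (successors {1}): φ is false.
  2 (successors {2}): φ is true.
Detail at 2 (witness):
  At 2: ◇(r ∨ ◇□(□q ∧ r)) requires r ∨ ◇□(□q ∧ r) at some successor in {2}.
    r ∨ ◇□(□q ∧ r) holds at 2, so ◇(r ∨ ◇□(□q ∧ r)) is true at 2.
      At 2: r is true, ◇□(□q ∧ r) is false, so r ∨ ◇□(□q ∧ r) is true.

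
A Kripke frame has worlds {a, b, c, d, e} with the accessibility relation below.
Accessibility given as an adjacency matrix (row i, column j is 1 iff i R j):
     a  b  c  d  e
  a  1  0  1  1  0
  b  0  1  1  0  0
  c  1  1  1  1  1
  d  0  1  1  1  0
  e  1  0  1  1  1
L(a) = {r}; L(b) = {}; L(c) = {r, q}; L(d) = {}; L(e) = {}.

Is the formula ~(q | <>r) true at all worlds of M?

Recall that <>ψ holds at a world iff ψ holds at some accessible world.
Let φ = ~(q | <>r). Evaluate φ at each world:
  a (successors {a, c, d}): φ is false.
  b (successors {b, c}): φ is false.
  c (successors {a, b, c, d, e}): φ is false.
  d (successors {b, c, d}): φ is false.
  e (successors {a, c, d, e}): φ is false.
Detail at a (counterexample):
  At a: q | <>r is true, so ~(q | <>r) is false.
    At a: q is false, <>r is true, so q | <>r is true.
      At a: <>r requires r at some successor in {a, c, d}.
        r holds at a, so <>r is true at a.

No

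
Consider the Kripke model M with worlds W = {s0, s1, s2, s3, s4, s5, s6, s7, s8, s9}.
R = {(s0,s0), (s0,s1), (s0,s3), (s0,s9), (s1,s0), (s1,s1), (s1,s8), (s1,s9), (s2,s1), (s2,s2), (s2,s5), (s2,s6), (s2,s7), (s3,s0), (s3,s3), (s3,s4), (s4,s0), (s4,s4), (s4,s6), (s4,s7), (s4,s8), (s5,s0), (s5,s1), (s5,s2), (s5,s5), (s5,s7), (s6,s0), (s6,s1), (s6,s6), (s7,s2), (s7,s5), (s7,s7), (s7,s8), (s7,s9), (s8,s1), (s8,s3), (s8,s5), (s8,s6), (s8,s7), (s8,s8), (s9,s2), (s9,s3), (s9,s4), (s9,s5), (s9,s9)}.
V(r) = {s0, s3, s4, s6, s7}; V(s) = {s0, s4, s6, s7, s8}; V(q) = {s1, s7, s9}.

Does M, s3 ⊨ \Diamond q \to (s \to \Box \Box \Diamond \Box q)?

Yes

Recall that \Box ψ holds at a world iff ψ holds at every accessible world, and \Diamond ψ holds iff ψ holds at some accessible world.
At s3: \Diamond q is false, s \to \Box \Box \Diamond \Box q is true, so \Diamond q \to (s \to \Box \Box \Diamond \Box q) is true.
  At s3: \Diamond q requires q at some successor in {s0, s3, s4}.
    At s0: q is false.
    At s3: q is false.
    At s4: q is false.
  So \Diamond q is false at s3.
  At s3: s is false, \Box \Box \Diamond \Box q is false, so s \to \Box \Box \Diamond \Box q is true.
    At s3: \Box \Box \Diamond \Box q requires \Box \Diamond \Box q at every successor {s0, s3, s4}.
      \Box \Diamond \Box q fails at s0, so \Box \Box \Diamond \Box q is false at s3.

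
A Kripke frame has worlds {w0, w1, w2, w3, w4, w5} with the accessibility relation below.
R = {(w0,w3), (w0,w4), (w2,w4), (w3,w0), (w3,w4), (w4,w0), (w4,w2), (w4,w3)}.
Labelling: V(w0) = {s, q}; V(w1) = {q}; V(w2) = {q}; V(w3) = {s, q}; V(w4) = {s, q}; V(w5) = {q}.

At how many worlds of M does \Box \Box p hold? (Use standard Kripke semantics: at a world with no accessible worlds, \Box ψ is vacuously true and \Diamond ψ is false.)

Let φ = \Box \Box p. Evaluate φ at each world:
  w0 (successors {w3, w4}): φ is false.
  w1 (successors ∅): φ is true.
  w2 (successors {w4}): φ is false.
  w3 (successors {w0, w4}): φ is false.
  w4 (successors {w0, w2, w3}): φ is false.
  w5 (successors ∅): φ is true.
For instance, at w0:
  At w0: \Box \Box p requires \Box p at every successor {w3, w4}.
    \Box p fails at w3, so \Box \Box p is false at w0.
      At w3: \Box p requires p at every successor {w0, w4}.
        p fails at w0, so \Box p is false at w3.
Satisfying worlds: {w1, w5}

2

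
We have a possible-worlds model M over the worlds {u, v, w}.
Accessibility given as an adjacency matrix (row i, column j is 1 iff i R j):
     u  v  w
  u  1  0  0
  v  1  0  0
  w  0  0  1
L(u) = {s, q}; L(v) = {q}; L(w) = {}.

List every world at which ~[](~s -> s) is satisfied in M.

Let φ = ~[](~s -> s). Evaluate φ at each world:
  u (successors {u}): φ is false.
  v (successors {u}): φ is false.
  w (successors {w}): φ is true.
For instance, at u:
  At u: [](~s -> s) is true, so ~[](~s -> s) is false.
    At u: [](~s -> s) requires ~s -> s at every successor {u}.
      At u: ~s -> s is true.
    So [](~s -> s) is true at u.
Satisfying worlds: {w}

w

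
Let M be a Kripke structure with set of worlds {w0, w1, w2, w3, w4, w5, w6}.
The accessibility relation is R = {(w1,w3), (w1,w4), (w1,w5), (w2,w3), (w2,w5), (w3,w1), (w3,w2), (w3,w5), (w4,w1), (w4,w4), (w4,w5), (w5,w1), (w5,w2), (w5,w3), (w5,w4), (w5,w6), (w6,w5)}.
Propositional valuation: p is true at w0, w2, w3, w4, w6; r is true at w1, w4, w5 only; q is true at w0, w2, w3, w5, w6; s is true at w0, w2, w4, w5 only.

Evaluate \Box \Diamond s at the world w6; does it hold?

At w6: \Box \Diamond s requires \Diamond s at every successor {w5}.
    At w5: \Diamond s requires s at some successor in {w1, w2, w3, w4, w6}.
      s holds at w2, so \Diamond s is true at w5.
So \Box \Diamond s is true at w6.

Yes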